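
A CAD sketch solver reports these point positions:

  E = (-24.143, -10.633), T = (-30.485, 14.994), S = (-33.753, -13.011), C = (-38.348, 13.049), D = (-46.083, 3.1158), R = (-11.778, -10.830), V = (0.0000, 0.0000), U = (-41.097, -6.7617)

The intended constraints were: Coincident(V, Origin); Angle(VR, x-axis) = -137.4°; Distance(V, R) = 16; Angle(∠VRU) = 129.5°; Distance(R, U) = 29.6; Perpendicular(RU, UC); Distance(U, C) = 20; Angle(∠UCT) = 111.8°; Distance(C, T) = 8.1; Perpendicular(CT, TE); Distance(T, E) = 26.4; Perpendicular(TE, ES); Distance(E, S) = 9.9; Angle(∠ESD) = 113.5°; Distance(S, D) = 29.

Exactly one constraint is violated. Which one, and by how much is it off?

Distance(S, D) = 29 — off by 8.70.

V = (0.00, 0.00) ✓; VR at -137.4° ✓; |VR| = 16.00 ✓; ∠VRU = 129.5° ✓; |RU| = 29.60 ✓; ∠(RU, UC) = 90.00° ✓; |UC| = 20.00 ✓; ∠UCT = 111.8° ✓; |CT| = 8.100 ✓; ∠(CT, TE) = 89.99° ✓; |TE| = 26.40 ✓; ∠(TE, ES) = 90.00° ✓; |ES| = 9.900 ✓; ∠ESD = 113.5° ✓; |SD| = 20.30 ✗.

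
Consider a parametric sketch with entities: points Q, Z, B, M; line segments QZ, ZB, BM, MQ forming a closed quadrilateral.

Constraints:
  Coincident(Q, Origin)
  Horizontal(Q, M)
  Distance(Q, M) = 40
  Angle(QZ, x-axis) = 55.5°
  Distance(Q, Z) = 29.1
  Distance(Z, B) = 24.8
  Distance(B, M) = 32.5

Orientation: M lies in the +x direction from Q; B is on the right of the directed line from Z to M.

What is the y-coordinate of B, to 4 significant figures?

0.8615

Checks: |ZB| = 24.80 ✓; |BM| = 32.50 ✓.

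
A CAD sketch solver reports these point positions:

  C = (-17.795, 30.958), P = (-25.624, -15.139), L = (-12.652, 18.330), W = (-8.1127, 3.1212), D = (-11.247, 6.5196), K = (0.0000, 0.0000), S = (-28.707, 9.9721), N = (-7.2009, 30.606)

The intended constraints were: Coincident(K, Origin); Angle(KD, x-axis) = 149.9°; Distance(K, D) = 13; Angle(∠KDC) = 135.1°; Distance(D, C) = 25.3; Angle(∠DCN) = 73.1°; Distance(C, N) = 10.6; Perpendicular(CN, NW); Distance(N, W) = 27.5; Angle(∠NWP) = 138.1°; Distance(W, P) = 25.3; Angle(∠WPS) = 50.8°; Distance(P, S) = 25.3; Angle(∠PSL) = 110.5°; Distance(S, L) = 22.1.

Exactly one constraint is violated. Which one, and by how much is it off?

Distance(S, L) = 22.1 — off by 4.00.

K = (0.00, 0.00) ✓; KD at 149.9° ✓; |KD| = 13.00 ✓; ∠KDC = 135.1° ✓; |DC| = 25.30 ✓; ∠DCN = 73.10° ✓; |CN| = 10.60 ✓; ∠(CN, NW) = 90.00° ✓; |NW| = 27.50 ✓; ∠NWP = 138.1° ✓; |WP| = 25.30 ✓; ∠WPS = 50.80° ✓; |PS| = 25.30 ✓; ∠PSL = 110.5° ✓; |SL| = 18.10 ✗.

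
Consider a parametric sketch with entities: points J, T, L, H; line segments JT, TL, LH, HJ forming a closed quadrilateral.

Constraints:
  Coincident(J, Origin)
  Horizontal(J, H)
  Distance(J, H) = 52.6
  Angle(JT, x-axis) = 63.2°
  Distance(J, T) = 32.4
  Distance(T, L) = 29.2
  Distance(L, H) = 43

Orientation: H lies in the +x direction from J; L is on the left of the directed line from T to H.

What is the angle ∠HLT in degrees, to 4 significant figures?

80.33°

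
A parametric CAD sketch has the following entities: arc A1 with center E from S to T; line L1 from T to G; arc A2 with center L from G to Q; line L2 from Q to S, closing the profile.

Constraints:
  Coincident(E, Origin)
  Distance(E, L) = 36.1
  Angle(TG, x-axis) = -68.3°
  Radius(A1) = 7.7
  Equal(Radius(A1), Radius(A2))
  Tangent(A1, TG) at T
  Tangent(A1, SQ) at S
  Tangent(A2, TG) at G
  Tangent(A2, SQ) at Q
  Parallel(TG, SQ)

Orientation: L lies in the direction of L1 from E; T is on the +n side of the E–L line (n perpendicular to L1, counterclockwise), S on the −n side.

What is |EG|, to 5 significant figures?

36.912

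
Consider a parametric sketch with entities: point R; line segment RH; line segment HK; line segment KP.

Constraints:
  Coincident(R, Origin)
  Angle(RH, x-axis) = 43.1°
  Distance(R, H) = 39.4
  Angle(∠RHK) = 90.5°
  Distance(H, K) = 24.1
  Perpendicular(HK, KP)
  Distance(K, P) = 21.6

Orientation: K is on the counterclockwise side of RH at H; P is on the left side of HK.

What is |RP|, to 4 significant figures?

30.24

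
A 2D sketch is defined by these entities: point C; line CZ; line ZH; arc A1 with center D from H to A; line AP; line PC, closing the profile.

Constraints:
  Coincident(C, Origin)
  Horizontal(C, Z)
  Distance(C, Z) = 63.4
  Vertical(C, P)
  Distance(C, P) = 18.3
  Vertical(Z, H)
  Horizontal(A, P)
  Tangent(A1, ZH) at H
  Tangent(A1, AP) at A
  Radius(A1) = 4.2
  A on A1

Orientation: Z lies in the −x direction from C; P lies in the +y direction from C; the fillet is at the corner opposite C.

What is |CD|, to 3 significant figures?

60.9

C is at the origin; CZ is horizontal with |CZ| = 63.4 and Z on the −x side, so Z = (-63.4, 0.00). C and P share the same x with |CP| = 18.3 and P on the +y side, so P = (0.00, 18.3). The virtual corner opposite C is at (-63.4, 18.3). The tangent condition forces DH to be normal to ZH and A1 meets AP tangentially, so DA is at right angles to AP, with radius 4.2, so the center D sits 4.2 in from both sides at D = (-59.2, 14.1). Then |CD| = |D − C| = 60.9.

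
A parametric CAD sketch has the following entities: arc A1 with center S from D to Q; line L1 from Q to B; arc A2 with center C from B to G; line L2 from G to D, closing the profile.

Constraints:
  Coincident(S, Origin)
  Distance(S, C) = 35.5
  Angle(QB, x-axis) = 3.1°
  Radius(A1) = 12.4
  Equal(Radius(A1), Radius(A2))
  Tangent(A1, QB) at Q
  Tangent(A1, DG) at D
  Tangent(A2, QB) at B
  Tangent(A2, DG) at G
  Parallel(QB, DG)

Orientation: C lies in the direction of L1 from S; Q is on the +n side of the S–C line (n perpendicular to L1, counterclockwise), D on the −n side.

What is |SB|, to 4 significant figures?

37.60

The slot axis is L1's direction at 3.1°, so u = (cos 3.1°, sin 3.1°) = (0.9985, 0.05408) and n = (−sin 3.1°, cos 3.1°) = (-0.05408, 0.9985). S is at the origin and C lies 35.5 along u from S, so C = 35.5·u = (35.45, 1.920). Tangency of A1 to both parallel lines with radius 12.4 puts Q and D at S ± 12.4·n: Q = (-0.6706, 12.38), D = (0.6706, -12.38). Equal radii place B and G the same way about C: B = C + 12.4·n = (34.78, 14.30), G = C − 12.4·n = (36.12, -10.46). Then |SB| = |B − S| = 37.60.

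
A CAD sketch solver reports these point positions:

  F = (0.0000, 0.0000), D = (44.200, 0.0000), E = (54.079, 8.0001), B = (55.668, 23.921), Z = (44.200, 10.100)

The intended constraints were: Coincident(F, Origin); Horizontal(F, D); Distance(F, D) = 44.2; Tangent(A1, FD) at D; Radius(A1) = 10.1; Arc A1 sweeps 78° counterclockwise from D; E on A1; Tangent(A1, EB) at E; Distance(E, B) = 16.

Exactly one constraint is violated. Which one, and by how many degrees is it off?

Tangent(A1, EB) at E — off by 6.30°.

F = (0.00, 0.00) ✓; F.y = 0.00, D.y = 0.00 ✓; |FD| = 44.20 ✓; ∠(ZD, DF) = 90.00° ✓; |ZD| = 10.10 ✓; bearing(Z→E) − bearing(Z→D) = 78.00° ✓; |ZE| = 10.10 ✓; ∠(ZE, EB) = 83.70° ✗; |EB| = 16.00 ✓.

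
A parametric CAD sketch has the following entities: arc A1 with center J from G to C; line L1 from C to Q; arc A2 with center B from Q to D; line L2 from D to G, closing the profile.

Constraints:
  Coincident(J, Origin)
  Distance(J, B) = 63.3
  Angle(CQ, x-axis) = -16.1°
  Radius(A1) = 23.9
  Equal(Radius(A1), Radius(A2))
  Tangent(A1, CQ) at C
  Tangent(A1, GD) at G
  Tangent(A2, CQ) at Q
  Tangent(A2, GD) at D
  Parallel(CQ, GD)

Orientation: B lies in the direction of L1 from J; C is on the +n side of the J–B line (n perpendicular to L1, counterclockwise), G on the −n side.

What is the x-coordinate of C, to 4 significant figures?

6.628

The slot axis is L1's direction at -16.1°, so u = (cos -16.1°, sin -16.1°) = (0.9608, -0.2773) and n = (−sin -16.1°, cos -16.1°) = (0.2773, 0.9608). J is at the origin and B lies 63.3 along u from J, so B = 63.3·u = (60.82, -17.55). Tangency of A1 to both parallel lines with radius 23.9 puts C and G at J ± 23.9·n: C = (6.628, 22.96), G = (-6.628, -22.96). So C.x = 6.628.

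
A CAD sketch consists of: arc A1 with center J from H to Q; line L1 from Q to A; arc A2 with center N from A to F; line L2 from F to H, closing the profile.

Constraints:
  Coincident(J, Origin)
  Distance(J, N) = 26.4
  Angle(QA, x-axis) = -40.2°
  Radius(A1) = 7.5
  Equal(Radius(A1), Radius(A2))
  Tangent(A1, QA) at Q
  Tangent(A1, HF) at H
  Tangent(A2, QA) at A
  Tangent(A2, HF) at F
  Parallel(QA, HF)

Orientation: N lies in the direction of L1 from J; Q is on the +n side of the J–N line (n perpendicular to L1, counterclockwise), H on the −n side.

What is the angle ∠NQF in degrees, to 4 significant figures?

13.75°

The slot axis is L1's direction at -40.2°, so u = (cos -40.2°, sin -40.2°) = (0.7638, -0.6455) and n = (−sin -40.2°, cos -40.2°) = (0.6455, 0.7638). J is at the origin and N lies 26.4 along u from J, so N = 26.4·u = (20.16, -17.04). Tangency of A1 to both parallel lines with radius 7.5 puts Q and H at J ± 7.5·n: Q = (4.841, 5.728), H = (-4.841, -5.728). Equal radii place A and F the same way about N: A = N + 7.5·n = (25.01, -11.31), F = N − 7.5·n = (15.32, -22.77). Then cos ∠NQF = QN·QF / (|QN||QF|), giving 13.75°.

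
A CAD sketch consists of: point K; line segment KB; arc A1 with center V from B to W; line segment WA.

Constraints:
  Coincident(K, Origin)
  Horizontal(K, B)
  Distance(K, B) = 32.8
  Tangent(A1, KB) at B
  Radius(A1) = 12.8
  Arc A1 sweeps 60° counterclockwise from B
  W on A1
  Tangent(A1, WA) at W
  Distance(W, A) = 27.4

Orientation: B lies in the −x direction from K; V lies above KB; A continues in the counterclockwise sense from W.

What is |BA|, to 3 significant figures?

39.0

K is at the origin; K and B share the same y with |KB| = 32.8 and B on the −x side, so B = (-32.8, 0.00). Tangency of A1 to KB means the radius VB is perpendicular to KB, so V = B + (0, 12.8) = (-32.8, 12.8). On A1, B sits at bearing -90° from V; a 60° counterclockwise sweep puts W at bearing -30°, so W = V + 12.8·(cos -30°, sin -30°) = (-21.7, 6.40). The tangent condition forces VW to be normal to WA, so WA runs along (−sin -30°, cos -30°); with |WA| = 27.4, A = (-8.01, 30.1). Then |BA| = |A − B| = 39.0.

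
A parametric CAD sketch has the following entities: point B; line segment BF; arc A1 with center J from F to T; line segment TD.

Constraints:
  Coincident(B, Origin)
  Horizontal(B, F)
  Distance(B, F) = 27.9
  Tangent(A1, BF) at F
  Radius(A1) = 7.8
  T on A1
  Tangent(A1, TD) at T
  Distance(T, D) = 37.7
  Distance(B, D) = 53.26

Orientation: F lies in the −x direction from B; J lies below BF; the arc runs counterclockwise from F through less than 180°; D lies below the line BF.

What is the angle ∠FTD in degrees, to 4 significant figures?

128.0°

Checks: |BF| = 27.90 ✓; ∠(JF, FB) = 90.00° ✓; |JT| = 7.800 ✓; ∠(JT, TD) = 90.00° ✓; |TD| = 37.70 ✓; |BD| = 53.26 ✓.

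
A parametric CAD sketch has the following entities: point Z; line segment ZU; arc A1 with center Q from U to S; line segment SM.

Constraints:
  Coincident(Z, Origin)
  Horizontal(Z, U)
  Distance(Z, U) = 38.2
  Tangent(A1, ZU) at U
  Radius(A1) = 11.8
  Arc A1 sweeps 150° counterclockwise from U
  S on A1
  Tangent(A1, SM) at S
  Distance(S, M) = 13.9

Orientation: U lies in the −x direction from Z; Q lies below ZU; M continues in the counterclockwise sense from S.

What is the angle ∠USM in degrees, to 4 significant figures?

105.0°

Z is at the origin; Z and U share the same y with |ZU| = 38.2 and U on the −x side, so U = (-38.20, 0.000). A1 meets ZU tangentially, so QU is at right angles to ZU, so Q = U + (0, -11.8) = (-38.20, -11.80). On A1, U sits at bearing 90° from Q; a 150° counterclockwise sweep puts S at bearing 240°, so S = Q + 11.8·(cos 240°, sin 240°) = (-44.10, -22.02). A1 meets SM tangentially, so QS is at right angles to SM, so SM runs along (−sin 240°, cos 240°); with |SM| = 13.9, M = (-32.06, -28.97). Then cos ∠USM = SU·SM / (|SU||SM|), giving 105.0°.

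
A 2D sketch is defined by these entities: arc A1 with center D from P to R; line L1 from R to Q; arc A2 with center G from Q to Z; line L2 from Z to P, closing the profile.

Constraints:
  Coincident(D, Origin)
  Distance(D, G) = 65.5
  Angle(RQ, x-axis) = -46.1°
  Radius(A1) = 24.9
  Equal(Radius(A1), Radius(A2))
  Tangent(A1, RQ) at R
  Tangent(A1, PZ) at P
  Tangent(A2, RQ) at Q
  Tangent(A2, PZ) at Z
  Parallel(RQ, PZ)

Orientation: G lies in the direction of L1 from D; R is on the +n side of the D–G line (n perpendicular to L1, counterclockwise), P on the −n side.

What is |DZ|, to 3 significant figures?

70.1

The slot axis is L1's direction at -46.1°, so u = (cos -46.1°, sin -46.1°) = (0.693, -0.721) and n = (−sin -46.1°, cos -46.1°) = (0.721, 0.693). D is at the origin and G lies 65.5 along u from D, so G = 65.5·u = (45.4, -47.2). Tangency of A1 to both parallel lines with radius 24.9 puts R and P at D ± 24.9·n: R = (17.9, 17.3), P = (-17.9, -17.3). Equal radii place Q and Z the same way about G: Q = G + 24.9·n = (63.4, -29.9), Z = G − 24.9·n = (27.5, -64.5). Then |DZ| = |Z − D| = 70.1.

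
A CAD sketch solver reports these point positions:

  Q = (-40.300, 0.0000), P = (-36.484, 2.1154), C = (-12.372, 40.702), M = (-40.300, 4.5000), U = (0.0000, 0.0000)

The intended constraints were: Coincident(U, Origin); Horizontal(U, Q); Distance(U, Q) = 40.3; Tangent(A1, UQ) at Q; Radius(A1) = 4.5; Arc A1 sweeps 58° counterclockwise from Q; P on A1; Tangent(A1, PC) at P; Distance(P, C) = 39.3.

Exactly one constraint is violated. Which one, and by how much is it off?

Distance(P, C) = 39.3 — off by 6.20.

U = (0.00, 0.00) ✓; U.y = 0.00, Q.y = 0.00 ✓; |UQ| = 40.30 ✓; ∠(MQ, QU) = 90.00° ✓; |MQ| = 4.500 ✓; bearing(M→P) − bearing(M→Q) = 58.00° ✓; |MP| = 4.500 ✓; ∠(MP, PC) = 90.00° ✓; |PC| = 45.50 ✗.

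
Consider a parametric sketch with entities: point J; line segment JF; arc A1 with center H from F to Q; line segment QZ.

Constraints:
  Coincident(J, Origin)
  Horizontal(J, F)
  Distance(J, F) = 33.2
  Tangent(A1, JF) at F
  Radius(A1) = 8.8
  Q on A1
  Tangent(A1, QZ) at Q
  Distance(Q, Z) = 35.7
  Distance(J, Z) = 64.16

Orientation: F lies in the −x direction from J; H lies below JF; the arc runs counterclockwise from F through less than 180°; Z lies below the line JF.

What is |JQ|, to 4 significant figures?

42.48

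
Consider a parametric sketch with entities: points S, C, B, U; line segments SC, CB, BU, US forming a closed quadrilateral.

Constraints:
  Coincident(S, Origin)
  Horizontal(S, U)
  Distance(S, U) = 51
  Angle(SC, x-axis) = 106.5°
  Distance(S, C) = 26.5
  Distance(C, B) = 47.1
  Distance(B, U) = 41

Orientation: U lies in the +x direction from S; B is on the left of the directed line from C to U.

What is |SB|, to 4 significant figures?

54.03

Checks: |CB| = 47.10 ✓; |BU| = 41.00 ✓.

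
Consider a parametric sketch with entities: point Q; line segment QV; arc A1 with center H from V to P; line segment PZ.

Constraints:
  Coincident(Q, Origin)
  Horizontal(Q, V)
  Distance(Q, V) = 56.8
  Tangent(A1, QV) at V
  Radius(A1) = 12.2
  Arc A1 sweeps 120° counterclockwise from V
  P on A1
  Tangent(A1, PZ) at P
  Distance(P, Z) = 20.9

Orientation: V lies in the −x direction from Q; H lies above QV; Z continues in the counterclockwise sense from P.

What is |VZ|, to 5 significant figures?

36.400

Q is at the origin; Q and V share the same y with |QV| = 56.8 and V on the −x side, so V = (-56.800, 0.0000). A1 meets QV tangentially, so HV is at right angles to QV, so H = V + (0, 12.2) = (-56.800, 12.200). On A1, V sits at bearing -90° from H; a 120° counterclockwise sweep puts P at bearing 30°, so P = H + 12.2·(cos 30°, sin 30°) = (-46.234, 18.300). A1 meets PZ tangentially, so HP is at right angles to PZ, so PZ runs along (−sin 30°, cos 30°); with |PZ| = 20.9, Z = (-56.684, 36.400). Then |VZ| = |Z − V| = 36.400.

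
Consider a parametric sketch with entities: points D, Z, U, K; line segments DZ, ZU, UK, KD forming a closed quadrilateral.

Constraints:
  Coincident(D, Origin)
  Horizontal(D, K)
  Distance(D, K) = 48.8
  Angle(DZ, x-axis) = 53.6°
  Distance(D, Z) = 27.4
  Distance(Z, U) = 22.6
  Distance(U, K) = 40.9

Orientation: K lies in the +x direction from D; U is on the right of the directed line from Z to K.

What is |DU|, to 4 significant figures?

7.983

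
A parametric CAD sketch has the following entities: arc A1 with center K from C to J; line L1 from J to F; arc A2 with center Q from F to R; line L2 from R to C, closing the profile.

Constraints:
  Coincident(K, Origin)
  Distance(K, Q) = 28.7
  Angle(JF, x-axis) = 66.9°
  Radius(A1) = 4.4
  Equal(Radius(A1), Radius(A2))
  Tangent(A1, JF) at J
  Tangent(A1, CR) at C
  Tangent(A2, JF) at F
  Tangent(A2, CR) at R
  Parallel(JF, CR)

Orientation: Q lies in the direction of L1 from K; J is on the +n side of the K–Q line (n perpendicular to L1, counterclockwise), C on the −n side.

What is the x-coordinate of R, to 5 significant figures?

15.307

Tangency of A1 to both parallel lines with radius 4.4 puts J and C at K ± 4.4·n: J = (-4.0472, 1.7263), C = (4.0472, -1.7263). Equal radii place F and R the same way about Q: F = Q + 4.4·n = (7.2129, 28.125), R = Q − 4.4·n = (15.307, 24.673). So R.x = 15.307.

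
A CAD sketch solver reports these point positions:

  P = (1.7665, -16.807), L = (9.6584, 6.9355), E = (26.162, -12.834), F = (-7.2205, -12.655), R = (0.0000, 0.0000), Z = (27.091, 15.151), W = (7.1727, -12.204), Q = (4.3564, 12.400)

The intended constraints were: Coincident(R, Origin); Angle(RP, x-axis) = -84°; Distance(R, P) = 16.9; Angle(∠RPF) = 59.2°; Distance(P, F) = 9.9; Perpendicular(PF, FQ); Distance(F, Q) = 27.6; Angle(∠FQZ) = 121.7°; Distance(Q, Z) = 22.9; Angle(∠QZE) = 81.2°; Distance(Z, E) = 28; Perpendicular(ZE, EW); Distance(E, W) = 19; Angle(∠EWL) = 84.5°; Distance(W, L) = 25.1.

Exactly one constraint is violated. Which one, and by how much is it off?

Distance(W, L) = 25.1 — off by 5.80.

R = (0.00, 0.00) ✓; RP at -84.00° ✓; |RP| = 16.90 ✓; ∠RPF = 59.20° ✓; |PF| = 9.900 ✓; ∠(PF, FQ) = 90.00° ✓; |FQ| = 27.60 ✓; ∠FQZ = 121.7° ✓; |QZ| = 22.90 ✓; ∠QZE = 81.20° ✓; |ZE| = 28.00 ✓; ∠(ZE, EW) = 90.00° ✓; |EW| = 19.00 ✓; ∠EWL = 84.50° ✓; |WL| = 19.30 ✗.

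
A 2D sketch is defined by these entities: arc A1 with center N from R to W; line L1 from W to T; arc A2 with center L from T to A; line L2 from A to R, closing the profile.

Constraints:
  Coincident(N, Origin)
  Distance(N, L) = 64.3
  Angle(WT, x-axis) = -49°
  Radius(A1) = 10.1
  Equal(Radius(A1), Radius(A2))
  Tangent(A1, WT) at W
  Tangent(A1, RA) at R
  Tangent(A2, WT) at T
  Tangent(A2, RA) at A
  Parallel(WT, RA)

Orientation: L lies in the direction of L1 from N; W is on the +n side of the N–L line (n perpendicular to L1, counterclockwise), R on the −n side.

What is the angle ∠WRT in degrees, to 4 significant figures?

72.56°

The slot axis is L1's direction at -49.0°, so u = (cos -49.0°, sin -49.0°) = (0.6561, -0.7547) and n = (−sin -49.0°, cos -49.0°) = (0.7547, 0.6561). N is at the origin and L lies 64.3 along u from N, so L = 64.3·u = (42.18, -48.53). Tangency of A1 to both parallel lines with radius 10.1 puts W and R at N ± 10.1·n: W = (7.623, 6.626), R = (-7.623, -6.626). Equal radii place T and A the same way about L: T = L + 10.1·n = (49.81, -41.90), A = L − 10.1·n = (34.56, -55.15). Then cos ∠WRT = RW·RT / (|RW||RT|), giving 72.56°.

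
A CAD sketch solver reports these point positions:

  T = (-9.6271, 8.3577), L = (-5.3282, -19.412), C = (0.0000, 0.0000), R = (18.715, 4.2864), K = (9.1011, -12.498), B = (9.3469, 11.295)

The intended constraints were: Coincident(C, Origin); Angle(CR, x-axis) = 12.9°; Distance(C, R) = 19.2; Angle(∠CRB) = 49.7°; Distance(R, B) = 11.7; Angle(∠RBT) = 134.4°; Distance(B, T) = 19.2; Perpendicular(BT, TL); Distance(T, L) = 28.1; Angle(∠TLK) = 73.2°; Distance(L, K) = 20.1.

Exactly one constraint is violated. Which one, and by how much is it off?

Distance(L, K) = 20.1 — off by 4.10.

C = (0.00, 0.00) ✓; CR at 12.90° ✓; |CR| = 19.20 ✓; ∠CRB = 49.70° ✓; |RB| = 11.70 ✓; ∠RBT = 134.4° ✓; |BT| = 19.20 ✓; ∠(BT, TL) = 90.00° ✓; |TL| = 28.10 ✓; ∠TLK = 73.20° ✓; |LK| = 16.00 ✗.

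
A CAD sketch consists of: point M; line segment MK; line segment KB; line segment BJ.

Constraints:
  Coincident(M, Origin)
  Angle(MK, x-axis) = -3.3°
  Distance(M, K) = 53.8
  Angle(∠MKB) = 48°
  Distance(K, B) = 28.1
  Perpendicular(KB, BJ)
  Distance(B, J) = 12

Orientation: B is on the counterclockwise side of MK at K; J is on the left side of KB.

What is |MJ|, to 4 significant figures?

29.07

M is at the origin; MK runs at -3.3° with length 53.8, so K = 53.8·(cos -3.3°, sin -3.3°) = (53.71, -3.097). ∠MKB = 48.0°, so KB runs at -3.3° + (180° − 48.0°) = 128.7° from the x-axis; with |KB| = 28.1, B = K + 28.1·(cos 128.7°, sin 128.7°) = (36.14, 18.83). The perpendicularity gives BJ at right angles to KB; with |BJ| = 12.0 on the left of KB, J = B + 12.0·(-0.7804, -0.6252) = (26.78, 11.33). Then |MJ| = |J − M| = 29.07.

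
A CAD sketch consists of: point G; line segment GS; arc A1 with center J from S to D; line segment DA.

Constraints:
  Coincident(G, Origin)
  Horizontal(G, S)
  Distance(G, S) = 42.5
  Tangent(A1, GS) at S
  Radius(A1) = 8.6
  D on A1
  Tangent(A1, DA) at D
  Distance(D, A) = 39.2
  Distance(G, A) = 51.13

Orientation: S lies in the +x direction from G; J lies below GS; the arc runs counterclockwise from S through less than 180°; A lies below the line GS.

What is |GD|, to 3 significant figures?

34.8

G is at the origin; G and S share the same y with |GS| = 42.5 and S on the +x side, so S = (42.5, 0.00). Tangency of A1 to GS means the radius JS is perpendicular to GS, so J = S + (0, -8.6) = (42.5, -8.60). Since JD ⟂ DA (tangency), |JA| = √(8.6² + 39.2²) = 40.1 regardless of where D sits on A1. So A lies on both circle(G, 51.13) and circle(J, 40.1); the below-GS intersection is A = (24.9, -44.7). D is the foot of the tangent from A: D = (34.1, -6.57).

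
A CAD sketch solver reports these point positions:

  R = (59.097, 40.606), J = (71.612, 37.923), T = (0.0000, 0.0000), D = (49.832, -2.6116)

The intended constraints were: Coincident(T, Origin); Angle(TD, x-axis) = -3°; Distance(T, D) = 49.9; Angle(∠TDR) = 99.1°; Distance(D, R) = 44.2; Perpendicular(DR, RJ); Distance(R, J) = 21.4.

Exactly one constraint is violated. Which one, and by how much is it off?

Distance(R, J) = 21.4 — off by 8.60.

T = (0.00, 0.00) ✓; TD at -3.000° ✓; |TD| = 49.90 ✓; ∠TDR = 99.10° ✓; |DR| = 44.20 ✓; ∠(DR, RJ) = 90.00° ✓; |RJ| = 12.80 ✗.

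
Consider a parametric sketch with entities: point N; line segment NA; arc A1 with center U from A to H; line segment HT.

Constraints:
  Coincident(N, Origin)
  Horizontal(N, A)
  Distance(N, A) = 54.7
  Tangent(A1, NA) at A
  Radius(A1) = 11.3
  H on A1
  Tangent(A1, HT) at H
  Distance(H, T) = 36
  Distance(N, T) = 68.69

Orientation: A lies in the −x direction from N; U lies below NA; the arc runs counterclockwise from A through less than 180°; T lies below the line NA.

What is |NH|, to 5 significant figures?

66.832

N is at the origin; N and A share the same y with |NA| = 54.7 and A on the −x side, so A = (-54.700, 0.0000). A1 meets NA tangentially, so UA is at right angles to NA, so U = A + (0, -11.3) = (-54.700, -11.300). Since UH ⟂ HT (tangency), |UT| = √(11.3² + 36.0²) = 37.732 regardless of where H sits on A1. So T lies on both circle(N, 68.69) and circle(U, 37.732); the below-NA intersection is T = (-48.606, -48.536). H is the foot of the tangent from T: H = (-64.793, -16.381).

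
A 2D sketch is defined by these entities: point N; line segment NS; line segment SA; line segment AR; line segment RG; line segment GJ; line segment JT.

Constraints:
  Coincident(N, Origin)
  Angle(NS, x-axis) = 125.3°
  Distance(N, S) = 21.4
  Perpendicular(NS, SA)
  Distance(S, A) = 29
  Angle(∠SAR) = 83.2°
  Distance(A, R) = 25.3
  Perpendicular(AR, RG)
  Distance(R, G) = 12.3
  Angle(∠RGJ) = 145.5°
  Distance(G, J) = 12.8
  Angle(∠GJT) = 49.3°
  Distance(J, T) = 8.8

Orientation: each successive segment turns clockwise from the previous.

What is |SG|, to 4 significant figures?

27.39

∠SAR = 83.2° gives AR at -61.50° from the x-axis; with |AR| = 25.3, R = (23.37, 11.99). AR ⟂ RG, so RG runs at -151.5°; with |RG| = 12.3, G = (12.56, 6.120). Then |SG| = |G − S| = 27.39.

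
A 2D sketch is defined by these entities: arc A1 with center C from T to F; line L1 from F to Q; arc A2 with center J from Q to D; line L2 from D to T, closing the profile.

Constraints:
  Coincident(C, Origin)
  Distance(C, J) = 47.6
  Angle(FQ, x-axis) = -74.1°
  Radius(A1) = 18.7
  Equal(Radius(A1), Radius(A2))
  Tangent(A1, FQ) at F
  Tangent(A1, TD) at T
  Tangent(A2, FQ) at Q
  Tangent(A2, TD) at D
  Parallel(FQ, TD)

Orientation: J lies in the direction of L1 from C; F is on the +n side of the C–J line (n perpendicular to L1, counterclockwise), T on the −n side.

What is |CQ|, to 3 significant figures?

51.1

The slot axis is L1's direction at -74.1°, so u = (cos -74.1°, sin -74.1°) = (0.274, -0.962) and n = (−sin -74.1°, cos -74.1°) = (0.962, 0.274). C is at the origin and J lies 47.6 along u from C, so J = 47.6·u = (13.0, -45.8). Tangency of A1 to both parallel lines with radius 18.7 puts F and T at C ± 18.7·n: F = (18.0, 5.12), T = (-18.0, -5.12). Equal radii place Q and D the same way about J: Q = J + 18.7·n = (31.0, -40.7), D = J − 18.7·n = (-4.94, -50.9). Then |CQ| = |Q − C| = 51.1.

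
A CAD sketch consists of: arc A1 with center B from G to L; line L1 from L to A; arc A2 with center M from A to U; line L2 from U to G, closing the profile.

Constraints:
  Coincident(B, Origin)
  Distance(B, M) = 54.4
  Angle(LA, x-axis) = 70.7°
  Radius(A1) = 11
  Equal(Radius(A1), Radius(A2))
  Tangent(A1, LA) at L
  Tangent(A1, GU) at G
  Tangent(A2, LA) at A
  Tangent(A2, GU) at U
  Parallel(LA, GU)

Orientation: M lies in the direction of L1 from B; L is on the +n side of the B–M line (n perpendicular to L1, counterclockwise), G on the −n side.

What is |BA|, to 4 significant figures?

55.50

The slot axis is L1's direction at 70.7°, so u = (cos 70.7°, sin 70.7°) = (0.3305, 0.9438) and n = (−sin 70.7°, cos 70.7°) = (-0.9438, 0.3305). B is at the origin and M lies 54.4 along u from B, so M = 54.4·u = (17.98, 51.34). Tangency of A1 to both parallel lines with radius 11.0 puts L and G at B ± 11.0·n: L = (-10.38, 3.636), G = (10.38, -3.636). Equal radii place A and U the same way about M: A = M + 11.0·n = (7.598, 54.98), U = M − 11.0·n = (28.36, 47.71). Then |BA| = |A − B| = 55.50.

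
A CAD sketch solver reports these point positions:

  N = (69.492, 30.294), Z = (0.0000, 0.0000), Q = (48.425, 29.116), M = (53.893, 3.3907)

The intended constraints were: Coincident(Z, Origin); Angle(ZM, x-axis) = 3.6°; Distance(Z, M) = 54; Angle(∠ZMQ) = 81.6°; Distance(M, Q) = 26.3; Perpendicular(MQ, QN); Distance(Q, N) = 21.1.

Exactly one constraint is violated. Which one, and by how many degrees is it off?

Perpendicular(MQ, QN) — off by 8.80°.

Z = (0.00, 0.00) ✓; ZM at 3.600° ✓; |ZM| = 54.00 ✓; ∠ZMQ = 81.60° ✓; |MQ| = 26.30 ✓; ∠(MQ, QN) = 98.80° ✗; |QN| = 21.10 ✓.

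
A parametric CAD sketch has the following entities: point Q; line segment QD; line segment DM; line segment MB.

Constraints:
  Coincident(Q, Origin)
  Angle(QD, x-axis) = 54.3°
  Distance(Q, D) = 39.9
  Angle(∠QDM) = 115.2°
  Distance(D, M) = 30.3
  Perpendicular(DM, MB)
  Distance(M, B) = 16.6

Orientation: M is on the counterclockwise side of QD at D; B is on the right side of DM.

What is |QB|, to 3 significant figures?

70.8

∠QDM = 115.2°, so DM runs at 54.3° + (180° − 115.2°) = 119° from the x-axis; with |DM| = 30.3, M = D + 30.3·(cos 119°, sin 119°) = (8.55, 58.9). DM ⟂ MB; with |MB| = 16.6 on the right of DM, B = M + 16.6·(0.874, 0.486) = (23.1, 67.0). Then |QB| = |B − Q| = 70.8.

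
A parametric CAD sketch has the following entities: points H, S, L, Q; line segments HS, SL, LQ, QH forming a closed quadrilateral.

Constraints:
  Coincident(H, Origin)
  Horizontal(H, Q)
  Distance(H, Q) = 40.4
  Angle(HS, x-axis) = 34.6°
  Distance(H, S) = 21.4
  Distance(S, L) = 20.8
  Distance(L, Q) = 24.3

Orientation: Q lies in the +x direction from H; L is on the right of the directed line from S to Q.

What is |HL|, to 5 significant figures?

19.692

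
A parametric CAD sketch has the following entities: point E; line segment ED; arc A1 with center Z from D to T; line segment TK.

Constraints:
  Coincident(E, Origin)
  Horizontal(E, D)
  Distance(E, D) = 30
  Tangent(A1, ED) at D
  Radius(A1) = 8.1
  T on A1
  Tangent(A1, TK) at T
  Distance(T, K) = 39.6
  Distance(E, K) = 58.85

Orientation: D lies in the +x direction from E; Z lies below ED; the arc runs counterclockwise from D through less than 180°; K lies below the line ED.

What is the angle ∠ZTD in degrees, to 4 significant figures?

36.72°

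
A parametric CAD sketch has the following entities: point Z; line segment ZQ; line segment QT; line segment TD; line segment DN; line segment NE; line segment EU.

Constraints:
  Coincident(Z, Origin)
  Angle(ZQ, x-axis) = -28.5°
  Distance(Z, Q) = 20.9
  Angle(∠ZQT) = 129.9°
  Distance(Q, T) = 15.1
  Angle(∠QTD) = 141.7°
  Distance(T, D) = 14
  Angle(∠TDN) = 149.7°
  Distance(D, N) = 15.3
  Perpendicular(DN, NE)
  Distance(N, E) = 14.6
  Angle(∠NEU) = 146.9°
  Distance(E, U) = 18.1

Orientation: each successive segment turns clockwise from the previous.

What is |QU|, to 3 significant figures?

24.6

DN ⟂ NE, so NE runs at 123°; with |NE| = 14.6, E = (-5.75, -33.3). ∠NEU = 146.9° gives EU at 89.7° from the x-axis; with |EU| = 18.1, U = (-5.66, -15.2). Then |QU| = |U − Q| = 24.6.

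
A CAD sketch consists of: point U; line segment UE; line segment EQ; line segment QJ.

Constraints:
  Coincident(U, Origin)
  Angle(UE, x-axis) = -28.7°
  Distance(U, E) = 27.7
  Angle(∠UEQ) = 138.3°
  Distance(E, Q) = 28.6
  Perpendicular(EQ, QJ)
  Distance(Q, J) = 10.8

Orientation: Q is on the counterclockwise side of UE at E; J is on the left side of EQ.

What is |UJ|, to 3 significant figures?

49.9

U is at the origin; UE runs at -28.7° with length 27.7, so E = 27.7·(cos -28.7°, sin -28.7°) = (24.3, -13.3). ∠UEQ = 138.3°, so EQ runs at -28.7° + (180° − 138.3°) = 13.0° from the x-axis; with |EQ| = 28.6, Q = E + 28.6·(cos 13.0°, sin 13.0°) = (52.2, -6.87). The perpendicularity gives QJ at right angles to EQ; with |QJ| = 10.8 on the left of EQ, J = Q + 10.8·(-0.225, 0.974) = (49.7, 3.65). Then |UJ| = |J − U| = 49.9.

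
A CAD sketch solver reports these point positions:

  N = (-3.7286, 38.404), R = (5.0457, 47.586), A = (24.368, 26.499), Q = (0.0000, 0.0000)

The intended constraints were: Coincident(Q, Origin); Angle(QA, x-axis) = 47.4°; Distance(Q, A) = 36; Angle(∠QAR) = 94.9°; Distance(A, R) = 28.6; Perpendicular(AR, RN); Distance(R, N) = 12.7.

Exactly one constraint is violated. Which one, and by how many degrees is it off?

Perpendicular(AR, RN) — off by 3.80°.

Q = (0.00, 0.00) ✓; QA at 47.40° ✓; |QA| = 36.00 ✓; ∠QAR = 94.90° ✓; |AR| = 28.60 ✓; ∠(AR, RN) = 93.80° ✗; |RN| = 12.70 ✓.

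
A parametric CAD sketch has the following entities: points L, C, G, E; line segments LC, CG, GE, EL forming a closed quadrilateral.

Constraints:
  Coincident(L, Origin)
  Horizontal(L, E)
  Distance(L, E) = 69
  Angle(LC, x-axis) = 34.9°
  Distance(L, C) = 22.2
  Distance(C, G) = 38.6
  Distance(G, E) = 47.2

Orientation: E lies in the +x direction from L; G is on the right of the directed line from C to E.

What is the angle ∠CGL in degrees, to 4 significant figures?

33.82°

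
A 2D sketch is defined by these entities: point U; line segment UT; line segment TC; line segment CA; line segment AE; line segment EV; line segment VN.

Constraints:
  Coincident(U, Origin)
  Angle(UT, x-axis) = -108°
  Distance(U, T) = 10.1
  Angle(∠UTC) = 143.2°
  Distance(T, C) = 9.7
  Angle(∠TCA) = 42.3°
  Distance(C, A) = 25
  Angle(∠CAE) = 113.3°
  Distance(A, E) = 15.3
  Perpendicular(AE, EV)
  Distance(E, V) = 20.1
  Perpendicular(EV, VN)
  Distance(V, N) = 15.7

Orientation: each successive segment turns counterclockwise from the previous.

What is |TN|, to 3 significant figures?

1.32

U is at the origin; UT runs at -108.0° with length 10.1, so T = (-3.12, -9.61). ∠UTC = 143.2° gives TC at -71.2° from the x-axis; with |TC| = 9.7, C = (0.00491, -18.8). ∠TCA = 42.3° gives CA at 66.5° from the x-axis; with |CA| = 25.0, A = (9.97, 4.14). ∠CAE = 113.3° gives AE at 133° from the x-axis; with |AE| = 15.3, E = (-0.500, 15.3). AE ⟂ EV, so EV runs at -137°; with |EV| = 20.1, V = (-15.2, 1.53). EV ⟂ VN, so VN runs at -46.8°; with |VN| = 15.7, N = (-4.40, -9.91). Then |TN| = |N − T| = 1.32.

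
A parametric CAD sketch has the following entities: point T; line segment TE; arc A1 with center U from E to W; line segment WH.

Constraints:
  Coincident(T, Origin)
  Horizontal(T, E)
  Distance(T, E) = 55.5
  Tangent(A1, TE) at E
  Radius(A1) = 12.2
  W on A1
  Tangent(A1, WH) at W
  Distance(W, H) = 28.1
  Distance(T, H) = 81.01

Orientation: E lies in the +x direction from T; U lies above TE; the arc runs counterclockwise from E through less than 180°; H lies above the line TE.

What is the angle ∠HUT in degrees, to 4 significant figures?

133.5°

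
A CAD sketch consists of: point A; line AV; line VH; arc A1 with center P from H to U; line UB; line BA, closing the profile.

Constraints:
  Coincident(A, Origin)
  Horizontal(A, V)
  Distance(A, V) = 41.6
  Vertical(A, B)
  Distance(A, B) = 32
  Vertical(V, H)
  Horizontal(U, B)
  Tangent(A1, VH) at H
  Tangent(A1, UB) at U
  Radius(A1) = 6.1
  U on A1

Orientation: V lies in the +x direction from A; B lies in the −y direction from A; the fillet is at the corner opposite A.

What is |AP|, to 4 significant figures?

43.94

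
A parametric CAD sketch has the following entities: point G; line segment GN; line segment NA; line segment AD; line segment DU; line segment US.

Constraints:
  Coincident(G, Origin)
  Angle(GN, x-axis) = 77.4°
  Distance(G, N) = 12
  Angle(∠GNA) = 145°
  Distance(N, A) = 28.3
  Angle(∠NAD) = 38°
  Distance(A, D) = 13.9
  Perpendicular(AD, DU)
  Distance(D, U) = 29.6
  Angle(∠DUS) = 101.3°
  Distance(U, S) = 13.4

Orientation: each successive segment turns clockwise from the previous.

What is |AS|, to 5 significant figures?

32.235

G is at the origin; GN runs at 77.4° with length 12.0, so N = (2.6177, 11.711). ∠GNA = 145.0° gives NA at 42.400° from the x-axis; with |NA| = 28.3, A = (23.516, 30.794). ∠NAD = 38.0° gives AD at -99.600° from the x-axis; with |AD| = 13.9, D = (21.198, 17.088). AD ⟂ DU, so DU runs at 170.40°; with |DU| = 29.6, U = (-7.9876, 22.025). ∠DUS = 101.3° gives US at 91.700° from the x-axis; with |US| = 13.4, S = (-8.3851, 35.419). Then |AS| = |S − A| = 32.235.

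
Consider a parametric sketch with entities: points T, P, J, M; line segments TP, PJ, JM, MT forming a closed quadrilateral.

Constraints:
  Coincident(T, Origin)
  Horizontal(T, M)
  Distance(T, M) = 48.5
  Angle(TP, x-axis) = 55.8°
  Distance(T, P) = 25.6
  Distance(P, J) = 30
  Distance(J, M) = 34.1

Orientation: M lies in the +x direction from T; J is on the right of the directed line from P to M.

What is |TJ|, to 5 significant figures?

17.875

Checks: |PJ| = 30.00 ✓; |JM| = 34.10 ✓.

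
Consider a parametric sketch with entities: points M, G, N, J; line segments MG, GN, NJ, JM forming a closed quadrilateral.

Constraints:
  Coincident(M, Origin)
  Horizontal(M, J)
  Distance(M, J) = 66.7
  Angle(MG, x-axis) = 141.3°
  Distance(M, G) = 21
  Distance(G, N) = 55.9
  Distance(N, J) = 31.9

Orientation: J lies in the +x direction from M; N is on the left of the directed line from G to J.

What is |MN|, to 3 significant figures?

42.7

M is at the origin; MJ is horizontal with |MJ| = 66.7 and J in +x, so J = (66.7, 0). MG runs at 141.3° with |MG| = 21.0, so G = (-16.4, 13.1). N is determined by |GN| = 55.9 and |NJ| = 31.9 together: it lies at the intersection of circle(G, 55.9) and circle(J, 31.9). With |GJ| = 84.1, the foot of the radical line on GJ is 54.6 from G and the perpendicular offset is √(55.9² − 54.6²) = 12.1. Taking the left-of-GJ solution: N = (39.4, 16.5).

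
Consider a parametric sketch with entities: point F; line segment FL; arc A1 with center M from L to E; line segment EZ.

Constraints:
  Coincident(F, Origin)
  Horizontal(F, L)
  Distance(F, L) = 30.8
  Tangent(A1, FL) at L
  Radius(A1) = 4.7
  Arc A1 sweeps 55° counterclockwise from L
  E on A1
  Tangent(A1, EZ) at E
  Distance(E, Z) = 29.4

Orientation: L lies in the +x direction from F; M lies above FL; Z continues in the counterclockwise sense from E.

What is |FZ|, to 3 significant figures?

57.7

F is at the origin; F and L share the same y with |FL| = 30.8 and L on the +x side, so L = (30.8, 0.00). Since A1 is tangent to FL there, ML ⟂ FL, so M = L + (0, 4.7) = (30.8, 4.70). On A1, L sits at bearing -90° from M; a 55° counterclockwise sweep puts E at bearing -35°, so E = M + 4.7·(cos -35°, sin -35°) = (34.7, 2.00). The tangent condition forces ME to be normal to EZ, so EZ runs along (−sin -35°, cos -35°); with |EZ| = 29.4, Z = (51.5, 26.1). Then |FZ| = |Z − F| = 57.7.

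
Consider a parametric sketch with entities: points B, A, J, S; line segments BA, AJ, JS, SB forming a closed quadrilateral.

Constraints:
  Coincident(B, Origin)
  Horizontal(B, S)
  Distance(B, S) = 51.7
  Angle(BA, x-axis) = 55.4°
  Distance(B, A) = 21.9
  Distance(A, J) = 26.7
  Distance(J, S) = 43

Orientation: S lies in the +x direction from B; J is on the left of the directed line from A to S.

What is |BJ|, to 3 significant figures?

48.5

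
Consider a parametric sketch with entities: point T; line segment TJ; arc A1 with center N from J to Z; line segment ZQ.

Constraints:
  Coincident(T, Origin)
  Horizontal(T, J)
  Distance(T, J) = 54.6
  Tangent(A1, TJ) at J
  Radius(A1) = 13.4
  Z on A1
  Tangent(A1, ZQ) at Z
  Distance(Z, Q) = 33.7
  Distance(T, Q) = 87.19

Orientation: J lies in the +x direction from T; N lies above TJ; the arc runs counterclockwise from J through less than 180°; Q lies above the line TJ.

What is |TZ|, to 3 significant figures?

68.3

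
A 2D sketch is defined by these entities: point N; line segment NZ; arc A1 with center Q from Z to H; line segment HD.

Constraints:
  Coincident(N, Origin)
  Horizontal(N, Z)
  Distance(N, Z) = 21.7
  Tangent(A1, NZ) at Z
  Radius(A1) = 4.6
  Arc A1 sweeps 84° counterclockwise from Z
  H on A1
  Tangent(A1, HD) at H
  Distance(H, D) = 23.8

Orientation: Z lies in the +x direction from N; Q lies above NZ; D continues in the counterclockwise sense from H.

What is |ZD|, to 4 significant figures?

28.67

On A1, Z sits at bearing -90° from Q; an 84° counterclockwise sweep puts H at bearing -6°, so H = Q + 4.6·(cos -6°, sin -6°) = (26.27, 4.119). The tangent condition forces QH to be normal to HD, so HD runs along (−sin -6°, cos -6°); with |HD| = 23.8, D = (28.76, 27.79). Then |ZD| = |D − Z| = 28.67.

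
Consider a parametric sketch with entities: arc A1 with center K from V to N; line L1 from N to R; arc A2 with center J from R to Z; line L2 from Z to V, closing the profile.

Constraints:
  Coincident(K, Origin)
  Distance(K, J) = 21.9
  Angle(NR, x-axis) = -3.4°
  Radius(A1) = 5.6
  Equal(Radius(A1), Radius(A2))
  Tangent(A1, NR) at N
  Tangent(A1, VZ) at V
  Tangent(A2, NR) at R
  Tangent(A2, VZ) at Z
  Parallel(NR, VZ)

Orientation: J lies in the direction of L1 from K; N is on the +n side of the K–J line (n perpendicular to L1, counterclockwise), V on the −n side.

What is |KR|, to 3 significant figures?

22.6

The slot axis is L1's direction at -3.4°, so u = (cos -3.4°, sin -3.4°) = (0.998, -0.0593) and n = (−sin -3.4°, cos -3.4°) = (0.0593, 0.998). K is at the origin and J lies 21.9 along u from K, so J = 21.9·u = (21.9, -1.30). Tangency of A1 to both parallel lines with radius 5.6 puts N and V at K ± 5.6·n: N = (0.332, 5.59), V = (-0.332, -5.59). Equal radii place R and Z the same way about J: R = J + 5.6·n = (22.2, 4.29), Z = J − 5.6·n = (21.5, -6.89). Then |KR| = |R − K| = 22.6.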